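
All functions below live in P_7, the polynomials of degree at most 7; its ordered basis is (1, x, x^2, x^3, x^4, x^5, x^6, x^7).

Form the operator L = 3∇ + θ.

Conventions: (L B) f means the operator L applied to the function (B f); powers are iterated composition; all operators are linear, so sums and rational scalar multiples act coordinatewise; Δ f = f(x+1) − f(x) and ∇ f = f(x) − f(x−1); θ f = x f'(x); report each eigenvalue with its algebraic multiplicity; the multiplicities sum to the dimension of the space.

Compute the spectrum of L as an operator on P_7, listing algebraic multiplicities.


λ = 0 (multiplicity 1), λ = 1 (multiplicity 1), λ = 2 (multiplicity 1), λ = 3 (multiplicity 1), λ = 4 (multiplicity 1), λ = 5 (multiplicity 1), λ = 6 (multiplicity 1), λ = 7 (multiplicity 1)

image of 1: 0
image of x: x + 3
image of x^2: 2x^2 + 6x - 3
image of x^3: 3x^3 + 9x^2 - 9x + 3
image of x^4: 4x^4 + 12x^3 - 18x^2 + 12x - 3
image of x^5: 5x^5 + 15x^4 - 30x^3 + 30x^2 - 15x + 3
image of x^6: 6x^6 + 18x^5 - 45x^4 + 60x^3 - 45x^2 + 18x - 3
image of x^7: 7x^7 + 21x^6 - 63x^5 + 105x^4 - 105x^3 + 63x^2 - 21x + 3
the matrix is upper triangular; its diagonal is (0, 1, 2, 3, 4, 5, 6, 7)
for a triangular matrix the eigenvalues are the diagonal entries, with algebraic multiplicity their repetition count


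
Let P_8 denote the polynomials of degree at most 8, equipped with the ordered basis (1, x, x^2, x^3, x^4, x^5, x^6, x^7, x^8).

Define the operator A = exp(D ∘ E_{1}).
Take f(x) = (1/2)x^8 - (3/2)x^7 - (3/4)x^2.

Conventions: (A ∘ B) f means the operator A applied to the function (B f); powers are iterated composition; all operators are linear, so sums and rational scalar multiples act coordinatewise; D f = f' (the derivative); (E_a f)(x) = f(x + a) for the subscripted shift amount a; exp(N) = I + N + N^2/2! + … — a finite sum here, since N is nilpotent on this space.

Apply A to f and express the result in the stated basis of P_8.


the result is g(x) = (1/2)x^8 + (5/2)x^7 + (63/2)x^6 + (371/2)x^5 + 910x^4 + (6671/2)x^3 + (34493/4)x^2 + 14188x + 44845/4

order-1 term: 4x^7 + (35/2)x^6 + 21x^5 - (35/2)x^4 - 70x^3 - (147/2)x^2 - (73/2)x - 8
order-2 term: 14x^6 + (273/2)x^5 + 525x^4 + 980x^3 + 840x^2 + 168x - 451/4
order-3 term: 28x^5 + (735/2)x^4 + 1890x^3 + 4725x^2 + 5670x + 5103/2
order-4 term: 35x^4 + (1015/2)x^3 + 2730x^2 + 6440x + 5600
order-5 term: 28x^3 + (777/2)x^2 + 1785x + 5425/2
order-6 term: 14x^2 + (315/2)x + 441
order-7 term: 4x + 53/2
order-8 term: 1/2
the series for exp(D ∘ E_{1}) f terminates at order 8
exp(D ∘ E_{1}) f = (1/2)x^8 + (5/2)x^7 + (63/2)x^6 + (371/2)x^5 + 910x^4 + (6671/2)x^3 + (34493/4)x^2 + 14188x + 44845/4


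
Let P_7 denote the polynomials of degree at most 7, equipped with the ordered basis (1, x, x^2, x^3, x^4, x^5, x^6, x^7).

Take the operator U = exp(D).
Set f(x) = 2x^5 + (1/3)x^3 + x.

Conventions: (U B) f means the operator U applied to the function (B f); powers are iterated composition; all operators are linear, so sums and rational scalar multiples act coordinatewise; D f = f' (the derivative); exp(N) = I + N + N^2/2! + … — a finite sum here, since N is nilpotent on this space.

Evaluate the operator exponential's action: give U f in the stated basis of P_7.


g(x) = 2x^5 + 10x^4 + (61/3)x^3 + 21x^2 + 12x + 10/3

order-1 term: 10x^4 + x^2 + 1
order-2 term: 20x^3 + x
order-3 term: 20x^2 + 1/3
order-4 term: 10x
order-5 term: 2
the series for exp(D) f terminates at order 5
exp(D) f = 2x^5 + 10x^4 + (61/3)x^3 + 21x^2 + 12x + 10/3


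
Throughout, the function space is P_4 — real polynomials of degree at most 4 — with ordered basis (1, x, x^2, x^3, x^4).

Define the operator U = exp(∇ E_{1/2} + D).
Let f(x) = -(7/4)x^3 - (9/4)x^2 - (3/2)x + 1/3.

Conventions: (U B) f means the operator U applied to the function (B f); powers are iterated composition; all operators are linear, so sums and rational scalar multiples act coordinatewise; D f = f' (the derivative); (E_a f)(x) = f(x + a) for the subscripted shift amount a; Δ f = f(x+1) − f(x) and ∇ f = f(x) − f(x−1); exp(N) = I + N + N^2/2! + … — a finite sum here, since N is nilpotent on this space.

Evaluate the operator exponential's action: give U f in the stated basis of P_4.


order-1 term: -(21/2)x^2 - 9x - 55/16
order-2 term: -21x - 9
order-3 term: -14
the series for exp(∇ E_{1/2} + D) f terminates at order 3
exp(∇ E_{1/2} + D) f = -(7/4)x^3 - (51/4)x^2 - (63/2)x - 1253/48

g(x) = -(7/4)x^3 - (51/4)x^2 - (63/2)x - 1253/48


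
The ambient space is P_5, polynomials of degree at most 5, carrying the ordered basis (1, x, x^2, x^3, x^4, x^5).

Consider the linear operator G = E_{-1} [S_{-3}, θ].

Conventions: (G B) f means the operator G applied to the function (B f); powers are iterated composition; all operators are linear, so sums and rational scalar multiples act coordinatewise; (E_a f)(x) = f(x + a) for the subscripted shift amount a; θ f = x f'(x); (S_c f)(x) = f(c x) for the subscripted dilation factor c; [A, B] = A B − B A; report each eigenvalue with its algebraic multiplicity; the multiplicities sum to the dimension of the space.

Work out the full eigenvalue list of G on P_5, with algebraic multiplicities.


image of 1: 0
image of x: 0
image of x^2: 0
image of x^3: 0
image of x^4: 0
image of x^5: 0
the matrix is upper triangular; its diagonal is (0, 0, 0, 0, 0, 0)
for a triangular matrix the eigenvalues are the diagonal entries, with algebraic multiplicity their repetition count

λ = 0 (multiplicity 6)


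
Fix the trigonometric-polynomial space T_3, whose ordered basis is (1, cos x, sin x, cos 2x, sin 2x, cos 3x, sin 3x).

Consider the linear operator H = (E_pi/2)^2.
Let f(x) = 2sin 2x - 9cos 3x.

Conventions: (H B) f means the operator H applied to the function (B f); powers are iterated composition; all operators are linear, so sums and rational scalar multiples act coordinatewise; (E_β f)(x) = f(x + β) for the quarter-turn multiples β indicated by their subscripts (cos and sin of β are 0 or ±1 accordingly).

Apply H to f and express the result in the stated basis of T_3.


g(x) = 2sin 2x + 9cos 3x

E_pi/2 f = -2sin 2x - 9sin 3x
E_pi/2 E_pi/2 f = 2sin 2x + 9cos 3x


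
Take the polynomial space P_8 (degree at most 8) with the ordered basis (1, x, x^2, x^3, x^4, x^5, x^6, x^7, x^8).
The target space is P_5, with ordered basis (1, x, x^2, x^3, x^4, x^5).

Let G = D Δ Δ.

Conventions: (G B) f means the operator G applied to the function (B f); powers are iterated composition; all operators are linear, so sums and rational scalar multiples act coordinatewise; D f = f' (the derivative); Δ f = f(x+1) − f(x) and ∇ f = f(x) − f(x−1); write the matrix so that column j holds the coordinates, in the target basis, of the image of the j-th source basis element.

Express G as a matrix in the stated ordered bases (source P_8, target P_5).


image of 1: 0
image of x: 0
image of x^2: 0
image of x^3: 6
image of x^4: 24x + 24
image of x^5: 60x^2 + 120x + 70
image of x^6: 120x^3 + 360x^2 + 420x + 180
image of x^7: 210x^4 + 840x^3 + 1470x^2 + 1260x + 434
image of x^8: 336x^5 + 1680x^4 + 3920x^3 + 5040x^2 + 3472x + 1008
each image's coordinates form column j of the matrix

the matrix is [[0, 0, 0, 6, 24, 70, 180, 434, 1008]; [0, 0, 0, 0, 24, 120, 420, 1260, 3472]; [0, 0, 0, 0, 0, 60, 360, 1470, 5040]; [0, 0, 0, 0, 0, 0, 120, 840, 3920]; [0, 0, 0, 0, 0, 0, 0, 210, 1680]; [0, 0, 0, 0, 0, 0, 0, 0, 336]] (rows listed top to bottom)


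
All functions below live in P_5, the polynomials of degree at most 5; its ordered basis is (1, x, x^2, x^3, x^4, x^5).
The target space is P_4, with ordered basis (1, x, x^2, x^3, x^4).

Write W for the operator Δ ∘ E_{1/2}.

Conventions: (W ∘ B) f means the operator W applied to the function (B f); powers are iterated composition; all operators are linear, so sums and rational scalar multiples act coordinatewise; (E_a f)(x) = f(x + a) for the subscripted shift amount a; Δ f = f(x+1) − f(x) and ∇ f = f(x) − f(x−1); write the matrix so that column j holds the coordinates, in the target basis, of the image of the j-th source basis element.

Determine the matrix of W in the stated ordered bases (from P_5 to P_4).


the matrix is [[0, 1, 2, 13/4, 5, 121/16]; [0, 0, 2, 6, 13, 25]; [0, 0, 0, 3, 12, 65/2]; [0, 0, 0, 0, 4, 20]; [0, 0, 0, 0, 0, 5]] (rows listed top to bottom)

image of 1: 0
image of x: 1
image of x^2: 2x + 2
image of x^3: 3x^2 + 6x + 13/4
image of x^4: 4x^3 + 12x^2 + 13x + 5
image of x^5: 5x^4 + 20x^3 + (65/2)x^2 + 25x + 121/16
each image's coordinates form column j of the matrix


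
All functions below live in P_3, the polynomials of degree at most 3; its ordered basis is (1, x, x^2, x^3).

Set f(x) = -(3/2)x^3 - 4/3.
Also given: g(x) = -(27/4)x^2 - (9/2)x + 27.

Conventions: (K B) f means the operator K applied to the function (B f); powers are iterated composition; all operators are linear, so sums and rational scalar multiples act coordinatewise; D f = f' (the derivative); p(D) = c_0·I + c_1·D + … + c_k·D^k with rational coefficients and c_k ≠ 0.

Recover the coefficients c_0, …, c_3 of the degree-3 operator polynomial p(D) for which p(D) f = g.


c_0 = 0, c_1 = 3/2, c_2 = 1/2, c_3 = -3

D^0 f = -(3/2)x^3 - 4/3
D^1 f = -(9/2)x^2
D^2 f = -9x
D^3 f = -9
matching coefficients of g against c_0 f + c_1 Df + … from the top degree down determines the c_i
solution: c_0 = 0, c_1 = 3/2, c_2 = 1/2, c_3 = -3


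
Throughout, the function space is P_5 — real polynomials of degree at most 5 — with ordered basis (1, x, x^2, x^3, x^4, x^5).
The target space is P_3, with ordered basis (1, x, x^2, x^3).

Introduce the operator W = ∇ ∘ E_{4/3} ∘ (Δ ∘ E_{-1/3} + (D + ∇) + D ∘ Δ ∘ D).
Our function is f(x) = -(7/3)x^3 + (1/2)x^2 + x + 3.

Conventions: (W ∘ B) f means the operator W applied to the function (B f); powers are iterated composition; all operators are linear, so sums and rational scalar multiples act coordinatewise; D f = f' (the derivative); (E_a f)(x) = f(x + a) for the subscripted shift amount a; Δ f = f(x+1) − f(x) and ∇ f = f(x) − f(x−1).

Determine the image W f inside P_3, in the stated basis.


E_{-1/3} f = -(7/3)x^3 + (17/6)x^2 - (1/9)x + 455/162
Δ E_{-1/3} f = -7x^2 - (4/3)x + 7/18
D f = -7x^2 + x + 1
∇ f = -7x^2 + 8x - 11/6
(D + ∇) f = -14x^2 + 9x - 5/6
D f = -7x^2 + x + 1
Δ D f = -14x - 6
D Δ D f = -14
(Δ ∘ E_{-1/3} + (D + ∇) + D ∘ Δ ∘ D) f = -21x^2 + (23/3)x - 130/9
E_{4/3} (Δ ∘ E_{-1/3} + (D + ∇) + D ∘ Δ ∘ D) f = -21x^2 - (145/3)x - 374/9
∇ E_{4/3} (Δ ∘ E_{-1/3} + (D + ∇) + D ∘ Δ ∘ D) f = -42x - 82/3

the result is g(x) = -42x - 82/3


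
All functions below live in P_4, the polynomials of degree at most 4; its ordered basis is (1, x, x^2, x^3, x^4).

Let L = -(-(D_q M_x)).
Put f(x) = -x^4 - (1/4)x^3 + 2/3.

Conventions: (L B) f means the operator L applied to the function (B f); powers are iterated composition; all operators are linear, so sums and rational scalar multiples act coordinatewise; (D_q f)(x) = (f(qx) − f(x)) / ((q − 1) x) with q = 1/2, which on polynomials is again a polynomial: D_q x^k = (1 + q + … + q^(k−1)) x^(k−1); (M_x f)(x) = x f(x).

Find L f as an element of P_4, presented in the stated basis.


the result is g(x) = -(31/16)x^4 - (15/32)x^3 + 2/3

M_x f = -x^5 - (1/4)x^4 + (2/3)x
D_q M_x f = -(31/16)x^4 - (15/32)x^3 + 2/3
(-(D_q M_x)) f = (31/16)x^4 + (15/32)x^3 - 2/3
(-(-(D_q M_x))) f = -(31/16)x^4 - (15/32)x^3 + 2/3


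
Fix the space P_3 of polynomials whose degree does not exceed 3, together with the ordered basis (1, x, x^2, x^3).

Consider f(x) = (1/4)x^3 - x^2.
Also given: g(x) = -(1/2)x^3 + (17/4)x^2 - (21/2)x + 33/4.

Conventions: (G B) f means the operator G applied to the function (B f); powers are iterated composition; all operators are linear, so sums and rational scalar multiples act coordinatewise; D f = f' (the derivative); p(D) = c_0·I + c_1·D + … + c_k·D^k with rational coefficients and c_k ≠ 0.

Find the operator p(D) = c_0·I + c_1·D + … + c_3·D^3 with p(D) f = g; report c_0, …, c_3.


c_0 = -2, c_1 = 3, c_2 = -3, c_3 = 3/2

D^0 f = (1/4)x^3 - x^2
D^1 f = (3/4)x^2 - 2x
D^2 f = (3/2)x - 2
D^3 f = 3/2
matching coefficients of g against c_0 f + c_1 Df + … from the top degree down determines the c_i
solution: c_0 = -2, c_1 = 3, c_2 = -3, c_3 = 3/2


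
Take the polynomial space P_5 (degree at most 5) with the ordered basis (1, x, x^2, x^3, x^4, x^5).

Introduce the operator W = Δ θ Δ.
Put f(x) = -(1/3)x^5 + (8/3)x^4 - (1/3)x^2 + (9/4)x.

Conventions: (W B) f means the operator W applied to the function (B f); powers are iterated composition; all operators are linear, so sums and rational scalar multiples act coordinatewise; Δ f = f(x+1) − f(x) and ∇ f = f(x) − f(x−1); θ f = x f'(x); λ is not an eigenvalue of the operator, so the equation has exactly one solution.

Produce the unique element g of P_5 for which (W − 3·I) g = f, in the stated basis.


g(x) = (1/9)x^5 - (8/9)x^4 + (80/27)x^3 - (25/9)x^2 + (119/108)x + 41/27

write g with unknown coordinates in the stated basis and equate coefficients in (W − 3·I) g = f
solving from the highest basis element down gives g = (1/9)x^5 - (8/9)x^4 + (80/27)x^3 - (25/9)x^2 + (119/108)x + 41/27
check: W g = (80/9)x^3 - (26/3)x^2 + (50/9)x + 41/9
so W g − 3·g = -(1/3)x^5 + (8/3)x^4 - (1/3)x^2 + (9/4)x = f ✓


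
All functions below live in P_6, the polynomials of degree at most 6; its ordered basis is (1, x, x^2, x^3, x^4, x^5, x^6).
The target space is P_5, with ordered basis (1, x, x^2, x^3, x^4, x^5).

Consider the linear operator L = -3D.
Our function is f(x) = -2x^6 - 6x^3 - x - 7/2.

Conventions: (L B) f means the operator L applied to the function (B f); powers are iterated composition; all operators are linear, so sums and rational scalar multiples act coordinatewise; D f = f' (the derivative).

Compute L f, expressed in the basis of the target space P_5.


D f = -12x^5 - 18x^2 - 1
(-3D) f = 36x^5 + 54x^2 + 3

the result is g(x) = 36x^5 + 54x^2 + 3


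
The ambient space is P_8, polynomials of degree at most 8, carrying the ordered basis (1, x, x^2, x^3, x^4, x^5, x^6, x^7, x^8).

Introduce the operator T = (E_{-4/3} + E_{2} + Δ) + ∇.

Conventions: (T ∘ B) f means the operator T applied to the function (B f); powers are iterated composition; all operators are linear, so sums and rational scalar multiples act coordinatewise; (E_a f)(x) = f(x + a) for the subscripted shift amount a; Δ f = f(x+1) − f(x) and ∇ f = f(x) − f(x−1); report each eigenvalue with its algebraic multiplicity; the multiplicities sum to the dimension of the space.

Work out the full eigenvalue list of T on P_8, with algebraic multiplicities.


λ = 2 (multiplicity 9)

image of 1: 2
image of x: 2x + 8/3
image of x^2: 2x^2 + (16/3)x + 52/9
image of x^3: 2x^3 + 8x^2 + (52/3)x + 206/27
image of x^4: 2x^4 + (32/3)x^3 + (104/3)x^2 + (824/27)x + 1552/81
image of x^5: 2x^5 + (40/3)x^4 + (520/9)x^3 + (2060/27)x^2 + (7760/81)x + 7238/243
image of x^6: 2x^6 + 16x^5 + (260/3)x^4 + (4120/27)x^3 + (7760/27)x^2 + (14476/81)x + 50752/729
image of x^7: 2x^7 + (56/3)x^6 + (364/3)x^5 + (7210/27)x^4 + (54320/81)x^3 + (50666/81)x^2 + (355264/729)x + 267926/2187
image of x^8: 2x^8 + (64/3)x^7 + (1456/9)x^6 + (11536/27)x^5 + (108640/81)x^4 + (405328/243)x^3 + (1421056/729)x^2 + (2143408/2187)x + 1745152/6561
the matrix is upper triangular; its diagonal is (2, 2, 2, 2, 2, 2, 2, 2, 2)
for a triangular matrix the eigenvalues are the diagonal entries, with algebraic multiplicity their repetition count


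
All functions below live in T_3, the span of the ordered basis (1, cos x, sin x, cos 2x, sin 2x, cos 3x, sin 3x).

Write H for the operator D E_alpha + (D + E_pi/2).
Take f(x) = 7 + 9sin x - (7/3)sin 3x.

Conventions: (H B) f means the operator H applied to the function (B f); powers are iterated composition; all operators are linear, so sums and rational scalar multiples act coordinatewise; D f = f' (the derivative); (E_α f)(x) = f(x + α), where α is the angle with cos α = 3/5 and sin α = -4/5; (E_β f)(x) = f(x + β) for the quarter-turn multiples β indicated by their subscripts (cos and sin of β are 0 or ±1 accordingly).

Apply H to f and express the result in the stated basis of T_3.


E_alpha f = 7 - (36/5)cos x + (27/5)sin x + (308/375)cos 3x + (273/125)sin 3x
D E_alpha f = (27/5)cos x + (36/5)sin x + (819/125)cos 3x - (308/125)sin 3x
D f = 9cos x - 7cos 3x
E_pi/2 f = 7 + 9cos x + (7/3)cos 3x
(D + E_pi/2) f = 7 + 18cos x - (14/3)cos 3x
(D E_alpha + (D + E_pi/2)) f = 7 + (117/5)cos x + (36/5)sin x + (707/375)cos 3x - (308/125)sin 3x

the image equals g(x) = 7 + (117/5)cos x + (36/5)sin x + (707/375)cos 3x - (308/125)sin 3x


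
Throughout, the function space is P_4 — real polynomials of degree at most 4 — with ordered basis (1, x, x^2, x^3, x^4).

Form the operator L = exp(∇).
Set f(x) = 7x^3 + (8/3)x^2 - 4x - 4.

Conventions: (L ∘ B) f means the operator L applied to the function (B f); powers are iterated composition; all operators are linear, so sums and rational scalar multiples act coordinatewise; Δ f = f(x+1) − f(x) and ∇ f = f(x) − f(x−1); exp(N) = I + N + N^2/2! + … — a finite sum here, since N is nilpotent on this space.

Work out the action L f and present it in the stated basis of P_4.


the image equals g(x) = 7x^3 + (71/3)x^2 + (4/3)x - 15

order-1 term: 21x^2 - (47/3)x + 1/3
order-2 term: 21x - 55/3
order-3 term: 7
the series for exp(∇) f terminates at order 3
exp(∇) f = 7x^3 + (71/3)x^2 + (4/3)x - 15


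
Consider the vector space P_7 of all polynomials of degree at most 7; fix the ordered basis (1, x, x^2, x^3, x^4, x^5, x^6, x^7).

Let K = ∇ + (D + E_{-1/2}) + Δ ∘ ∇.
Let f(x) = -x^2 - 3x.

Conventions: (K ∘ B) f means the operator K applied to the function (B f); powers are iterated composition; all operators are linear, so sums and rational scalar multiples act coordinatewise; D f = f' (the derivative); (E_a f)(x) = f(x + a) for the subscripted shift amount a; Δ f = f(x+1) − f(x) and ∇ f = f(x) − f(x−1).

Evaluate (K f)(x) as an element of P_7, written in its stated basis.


the image equals g(x) = -x^2 - 6x - 23/4

∇ f = -2x - 2
D f = -2x - 3
E_{-1/2} f = -x^2 - 2x + 5/4
(D + E_{-1/2}) f = -x^2 - 4x - 7/4
∇ f = -2x - 2
Δ ∇ f = -2
(∇ + (D + E_{-1/2}) + Δ ∘ ∇) f = -x^2 - 6x - 23/4


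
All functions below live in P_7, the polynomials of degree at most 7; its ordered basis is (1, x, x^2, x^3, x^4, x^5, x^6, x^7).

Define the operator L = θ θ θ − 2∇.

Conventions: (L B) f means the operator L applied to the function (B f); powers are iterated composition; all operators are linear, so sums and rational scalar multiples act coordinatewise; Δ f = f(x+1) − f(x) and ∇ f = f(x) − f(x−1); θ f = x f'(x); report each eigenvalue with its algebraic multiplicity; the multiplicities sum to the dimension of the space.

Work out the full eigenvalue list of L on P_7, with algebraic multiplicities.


λ = 0 (multiplicity 1), λ = 1 (multiplicity 1), λ = 8 (multiplicity 1), λ = 27 (multiplicity 1), λ = 64 (multiplicity 1), λ = 125 (multiplicity 1), λ = 216 (multiplicity 1), λ = 343 (multiplicity 1)

image of 1: 0
image of x: x - 2
image of x^2: 8x^2 - 4x + 2
image of x^3: 27x^3 - 6x^2 + 6x - 2
image of x^4: 64x^4 - 8x^3 + 12x^2 - 8x + 2
image of x^5: 125x^5 - 10x^4 + 20x^3 - 20x^2 + 10x - 2
image of x^6: 216x^6 - 12x^5 + 30x^4 - 40x^3 + 30x^2 - 12x + 2
image of x^7: 343x^7 - 14x^6 + 42x^5 - 70x^4 + 70x^3 - 42x^2 + 14x - 2
the matrix is upper triangular; its diagonal is (0, 1, 8, 27, 64, 125, 216, 343)
for a triangular matrix the eigenvalues are the diagonal entries, with algebraic multiplicity their repetition count


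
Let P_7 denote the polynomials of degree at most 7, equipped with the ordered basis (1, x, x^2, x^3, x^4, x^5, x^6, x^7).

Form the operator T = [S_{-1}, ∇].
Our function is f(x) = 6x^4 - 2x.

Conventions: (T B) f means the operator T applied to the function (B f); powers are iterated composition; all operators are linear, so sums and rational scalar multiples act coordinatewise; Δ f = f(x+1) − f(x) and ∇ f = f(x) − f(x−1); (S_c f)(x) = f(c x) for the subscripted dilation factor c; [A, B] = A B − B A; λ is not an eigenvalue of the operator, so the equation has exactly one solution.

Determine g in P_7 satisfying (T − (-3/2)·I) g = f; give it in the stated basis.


the image equals g(x) = 4x^4 + (64/3)x^3 - (256/3)x^2 - (1868/9)x + 6704/27

write g with unknown coordinates in the stated basis and equate coefficients in (T − (-3/2)·I) g = f
solving from the highest basis element down gives g = 4x^4 + (64/3)x^3 - (256/3)x^2 - (1868/9)x + 6704/27
check: T g = -32x^3 + 128x^2 + (928/3)x - 3352/9
so T g − (-3/2)·g = 6x^4 - 2x = f ✓


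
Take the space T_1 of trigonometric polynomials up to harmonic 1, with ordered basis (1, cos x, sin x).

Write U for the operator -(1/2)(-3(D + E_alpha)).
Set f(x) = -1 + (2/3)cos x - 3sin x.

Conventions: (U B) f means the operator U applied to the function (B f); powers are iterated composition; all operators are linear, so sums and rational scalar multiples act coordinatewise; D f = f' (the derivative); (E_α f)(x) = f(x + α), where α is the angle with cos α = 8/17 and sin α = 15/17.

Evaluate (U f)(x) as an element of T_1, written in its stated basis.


D f = -3cos x - (2/3)sin x
E_alpha f = -1 - (7/3)cos x - 2sin x
(D + E_alpha) f = -1 - (16/3)cos x - (8/3)sin x
(-3(D + E_alpha)) f = 3 + 16cos x + 8sin x
(-(1/2)(-3(D + E_alpha))) f = -3/2 - 8cos x - 4sin x

the image equals g(x) = -3/2 - 8cos x - 4sin x


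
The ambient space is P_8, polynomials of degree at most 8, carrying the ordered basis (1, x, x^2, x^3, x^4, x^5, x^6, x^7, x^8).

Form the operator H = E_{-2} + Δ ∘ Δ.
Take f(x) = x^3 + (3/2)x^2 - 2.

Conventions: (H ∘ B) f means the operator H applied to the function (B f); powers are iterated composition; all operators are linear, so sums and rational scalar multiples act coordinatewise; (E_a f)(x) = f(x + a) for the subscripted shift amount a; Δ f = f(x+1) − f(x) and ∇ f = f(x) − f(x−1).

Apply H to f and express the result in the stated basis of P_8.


E_{-2} f = x^3 - (9/2)x^2 + 6x - 4
Δ f = 3x^2 + 6x + 5/2
Δ Δ f = 6x + 9
(E_{-2} + Δ ∘ Δ) f = x^3 - (9/2)x^2 + 12x + 5

the image equals g(x) = x^3 - (9/2)x^2 + 12x + 5


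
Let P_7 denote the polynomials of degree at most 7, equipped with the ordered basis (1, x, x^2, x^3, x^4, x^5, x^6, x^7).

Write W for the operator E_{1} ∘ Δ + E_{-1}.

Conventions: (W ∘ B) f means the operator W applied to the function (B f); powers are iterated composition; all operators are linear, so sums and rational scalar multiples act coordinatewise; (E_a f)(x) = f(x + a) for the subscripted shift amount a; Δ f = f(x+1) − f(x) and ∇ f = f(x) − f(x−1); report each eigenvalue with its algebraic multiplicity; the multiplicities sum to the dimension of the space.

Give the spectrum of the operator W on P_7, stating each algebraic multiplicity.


λ = 1 (multiplicity 8)

image of 1: 1
image of x: x
image of x^2: x^2 + 4
image of x^3: x^3 + 12x + 6
image of x^4: x^4 + 24x^2 + 24x + 16
image of x^5: x^5 + 40x^3 + 60x^2 + 80x + 30
image of x^6: x^6 + 60x^4 + 120x^3 + 240x^2 + 180x + 64
image of x^7: x^7 + 84x^5 + 210x^4 + 560x^3 + 630x^2 + 448x + 126
the matrix is upper triangular; its diagonal is (1, 1, 1, 1, 1, 1, 1, 1)
for a triangular matrix the eigenvalues are the diagonal entries, with algebraic multiplicity their repetition count


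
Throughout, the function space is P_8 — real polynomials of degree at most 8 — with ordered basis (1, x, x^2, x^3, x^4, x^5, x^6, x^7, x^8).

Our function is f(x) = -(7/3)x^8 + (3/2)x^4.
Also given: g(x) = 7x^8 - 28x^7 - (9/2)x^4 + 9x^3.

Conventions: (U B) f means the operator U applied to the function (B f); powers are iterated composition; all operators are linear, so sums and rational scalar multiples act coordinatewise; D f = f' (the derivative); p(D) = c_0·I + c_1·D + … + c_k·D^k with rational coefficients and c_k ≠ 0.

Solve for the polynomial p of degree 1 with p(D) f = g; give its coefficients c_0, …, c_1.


D^0 f = -(7/3)x^8 + (3/2)x^4
D^1 f = -(56/3)x^7 + 6x^3
matching coefficients of g against c_0 f + c_1 Df + … from the top degree down determines the c_i
solution: c_0 = -3, c_1 = 3/2

c_0 = -3, c_1 = 3/2


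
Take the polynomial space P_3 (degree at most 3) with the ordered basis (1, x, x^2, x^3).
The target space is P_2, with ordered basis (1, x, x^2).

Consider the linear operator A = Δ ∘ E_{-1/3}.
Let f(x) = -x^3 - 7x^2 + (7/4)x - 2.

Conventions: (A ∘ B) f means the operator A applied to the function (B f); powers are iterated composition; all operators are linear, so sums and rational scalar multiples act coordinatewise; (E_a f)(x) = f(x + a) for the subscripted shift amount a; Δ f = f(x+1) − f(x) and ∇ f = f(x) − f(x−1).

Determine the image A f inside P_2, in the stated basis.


g(x) = -3x^2 - 15x - 11/12

E_{-1/3} f = -x^3 - 6x^2 + (73/12)x - 359/108
Δ E_{-1/3} f = -3x^2 - 15x - 11/12


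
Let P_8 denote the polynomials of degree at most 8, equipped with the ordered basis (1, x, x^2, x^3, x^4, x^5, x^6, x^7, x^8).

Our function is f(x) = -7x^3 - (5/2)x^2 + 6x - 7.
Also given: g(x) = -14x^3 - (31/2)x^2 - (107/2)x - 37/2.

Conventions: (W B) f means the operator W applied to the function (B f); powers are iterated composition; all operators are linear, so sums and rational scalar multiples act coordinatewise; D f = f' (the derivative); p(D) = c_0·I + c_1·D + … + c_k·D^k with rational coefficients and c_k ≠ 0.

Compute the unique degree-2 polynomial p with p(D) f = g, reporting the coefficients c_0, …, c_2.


p(D) = 2·I + (1/2)·D + (3/2)·D^2, i.e. c_0 = 2, c_1 = 1/2, c_2 = 3/2

D^0 f = -7x^3 - (5/2)x^2 + 6x - 7
D^1 f = -21x^2 - 5x + 6
D^2 f = -42x - 5
matching coefficients of g against c_0 f + c_1 Df + … from the top degree down determines the c_i
solution: c_0 = 2, c_1 = 1/2, c_2 = 3/2


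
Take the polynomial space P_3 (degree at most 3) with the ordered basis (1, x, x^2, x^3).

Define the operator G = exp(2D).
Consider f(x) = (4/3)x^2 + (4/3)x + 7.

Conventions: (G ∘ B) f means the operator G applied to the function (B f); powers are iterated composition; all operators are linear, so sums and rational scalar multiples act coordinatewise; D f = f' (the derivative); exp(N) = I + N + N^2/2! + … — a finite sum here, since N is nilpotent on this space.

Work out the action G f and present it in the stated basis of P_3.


the result is g(x) = (4/3)x^2 + (20/3)x + 15

order-1 term: (16/3)x + 8/3
order-2 term: 16/3
the series for exp(2D) f terminates at order 2
exp(2D) f = (4/3)x^2 + (20/3)x + 15


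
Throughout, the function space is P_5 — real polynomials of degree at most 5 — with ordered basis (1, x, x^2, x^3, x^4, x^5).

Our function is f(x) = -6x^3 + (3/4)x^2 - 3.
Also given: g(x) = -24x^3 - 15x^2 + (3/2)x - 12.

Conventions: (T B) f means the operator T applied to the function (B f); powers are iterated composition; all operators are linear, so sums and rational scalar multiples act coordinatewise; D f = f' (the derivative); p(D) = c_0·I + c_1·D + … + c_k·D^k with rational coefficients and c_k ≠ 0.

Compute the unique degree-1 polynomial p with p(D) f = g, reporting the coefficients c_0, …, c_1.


D^0 f = -6x^3 + (3/4)x^2 - 3
D^1 f = -18x^2 + (3/2)x
matching coefficients of g against c_0 f + c_1 Df + … from the top degree down determines the c_i
solution: c_0 = 4, c_1 = 1

c_0 = 4, c_1 = 1


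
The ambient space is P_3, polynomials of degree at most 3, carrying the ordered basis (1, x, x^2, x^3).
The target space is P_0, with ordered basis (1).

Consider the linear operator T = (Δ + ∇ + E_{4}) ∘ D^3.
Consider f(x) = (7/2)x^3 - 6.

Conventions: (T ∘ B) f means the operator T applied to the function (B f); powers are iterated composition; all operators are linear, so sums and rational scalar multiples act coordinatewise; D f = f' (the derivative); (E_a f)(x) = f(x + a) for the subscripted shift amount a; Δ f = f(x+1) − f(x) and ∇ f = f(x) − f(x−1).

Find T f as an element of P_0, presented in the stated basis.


g(x) = 21

D f = (21/2)x^2
D D f = 21x
D D D f = 21
Δ D^3 f = 0
∇ D^3 f = 0
E_{4} D^3 f = 21
(Δ + ∇ + E_{4}) D^3 f = 21


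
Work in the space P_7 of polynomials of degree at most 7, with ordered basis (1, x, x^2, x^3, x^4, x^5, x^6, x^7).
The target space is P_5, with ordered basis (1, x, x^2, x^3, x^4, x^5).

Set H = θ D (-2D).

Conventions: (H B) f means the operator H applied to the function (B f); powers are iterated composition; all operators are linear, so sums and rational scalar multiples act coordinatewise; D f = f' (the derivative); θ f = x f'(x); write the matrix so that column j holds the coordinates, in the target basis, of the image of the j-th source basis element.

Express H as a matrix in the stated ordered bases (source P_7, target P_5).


the matrix is [[0, 0, 0, 0, 0, 0, 0, 0]; [0, 0, 0, -12, 0, 0, 0, 0]; [0, 0, 0, 0, -48, 0, 0, 0]; [0, 0, 0, 0, 0, -120, 0, 0]; [0, 0, 0, 0, 0, 0, -240, 0]; [0, 0, 0, 0, 0, 0, 0, -420]] (rows listed top to bottom)

image of 1: 0
image of x: 0
image of x^2: 0
image of x^3: -12x
image of x^4: -48x^2
image of x^5: -120x^3
image of x^6: -240x^4
image of x^7: -420x^5
each image's coordinates form column j of the matrix


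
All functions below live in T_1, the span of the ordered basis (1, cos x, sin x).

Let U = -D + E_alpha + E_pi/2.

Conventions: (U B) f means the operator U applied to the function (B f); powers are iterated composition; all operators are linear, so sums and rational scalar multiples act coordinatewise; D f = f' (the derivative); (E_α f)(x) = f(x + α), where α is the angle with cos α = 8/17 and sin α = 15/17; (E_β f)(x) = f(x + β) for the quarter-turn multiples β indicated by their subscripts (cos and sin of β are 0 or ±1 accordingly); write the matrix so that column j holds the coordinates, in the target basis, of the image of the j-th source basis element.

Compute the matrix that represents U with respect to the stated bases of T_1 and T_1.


image of 1: 2
image of cos x: (8/17)cos x - (15/17)sin x
image of sin x: (15/17)cos x + (8/17)sin x
each image's coordinates form column j of the matrix

the matrix is [[2, 0, 0]; [0, 8/17, 15/17]; [0, -15/17, 8/17]] (rows listed top to bottom)


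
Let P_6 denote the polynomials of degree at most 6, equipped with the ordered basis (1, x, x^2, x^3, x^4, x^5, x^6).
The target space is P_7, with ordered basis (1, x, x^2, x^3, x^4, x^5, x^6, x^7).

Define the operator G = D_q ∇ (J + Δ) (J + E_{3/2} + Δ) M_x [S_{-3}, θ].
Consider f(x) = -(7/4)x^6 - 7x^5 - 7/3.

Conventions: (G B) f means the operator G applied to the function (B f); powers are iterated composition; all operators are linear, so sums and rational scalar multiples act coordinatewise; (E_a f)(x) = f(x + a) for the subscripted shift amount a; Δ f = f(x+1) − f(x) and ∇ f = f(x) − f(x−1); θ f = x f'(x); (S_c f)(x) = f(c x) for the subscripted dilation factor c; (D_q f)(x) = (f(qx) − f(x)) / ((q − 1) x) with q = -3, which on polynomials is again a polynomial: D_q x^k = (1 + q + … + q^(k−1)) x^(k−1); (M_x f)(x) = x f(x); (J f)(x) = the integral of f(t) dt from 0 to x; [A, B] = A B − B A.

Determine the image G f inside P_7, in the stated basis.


θ f = -(21/2)x^6 - 35x^5
S_{-3} θ f = -(15309/2)x^6 + 8505x^5
S_{-3} f = -(5103/4)x^6 + 1701x^5 - 7/3
θ S_{-3} f = -(15309/2)x^6 + 8505x^5
[S_{-3}, θ] f = 0
M_x [S_{-3}, θ] f = 0
J M_x [S_{-3}, θ] f = 0
E_{3/2} M_x [S_{-3}, θ] f = 0
Δ M_x [S_{-3}, θ] f = 0
(J + E_{3/2} + Δ) M_x [S_{-3}, θ] f = 0
J ((J + E_{3/2} + Δ) M_x [S_{-3}, θ]) f = 0
Δ ((J + E_{3/2} + Δ) M_x [S_{-3}, θ]) f = 0
(J + Δ) ((J + E_{3/2} + Δ) M_x [S_{-3}, θ]) f = 0
∇ (J + Δ) ((J + E_{3/2} + Δ) M_x [S_{-3}, θ]) f = 0
D_q ∇ (J + Δ) ((J + E_{3/2} + Δ) M_x [S_{-3}, θ]) f = 0

the result is g(x) = 0


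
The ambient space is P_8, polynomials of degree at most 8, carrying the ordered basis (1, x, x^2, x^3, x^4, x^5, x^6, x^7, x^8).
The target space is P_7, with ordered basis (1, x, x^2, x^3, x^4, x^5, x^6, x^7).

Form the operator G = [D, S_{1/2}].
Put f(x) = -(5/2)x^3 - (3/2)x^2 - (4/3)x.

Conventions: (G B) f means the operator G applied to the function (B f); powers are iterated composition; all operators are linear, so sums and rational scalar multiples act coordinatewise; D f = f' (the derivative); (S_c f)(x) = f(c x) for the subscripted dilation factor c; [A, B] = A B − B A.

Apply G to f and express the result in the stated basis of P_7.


S_{1/2} f = -(5/16)x^3 - (3/8)x^2 - (2/3)x
D S_{1/2} f = -(15/16)x^2 - (3/4)x - 2/3
D f = -(15/2)x^2 - 3x - 4/3
S_{1/2} D f = -(15/8)x^2 - (3/2)x - 4/3
[D, S_{1/2}] f = (15/16)x^2 + (3/4)x + 2/3

g(x) = (15/16)x^2 + (3/4)x + 2/3


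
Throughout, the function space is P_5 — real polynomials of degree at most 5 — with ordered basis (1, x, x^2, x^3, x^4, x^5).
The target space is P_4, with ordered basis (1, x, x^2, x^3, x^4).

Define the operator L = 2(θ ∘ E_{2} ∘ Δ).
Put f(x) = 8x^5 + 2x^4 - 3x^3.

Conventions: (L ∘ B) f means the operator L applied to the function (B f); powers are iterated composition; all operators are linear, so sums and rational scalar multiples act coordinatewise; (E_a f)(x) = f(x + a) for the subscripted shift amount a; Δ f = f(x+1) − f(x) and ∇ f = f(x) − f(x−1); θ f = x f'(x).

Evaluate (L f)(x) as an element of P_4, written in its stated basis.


Δ f = 40x^4 + 88x^3 + 83x^2 + 39x + 7
E_{2} Δ f = 40x^4 + 408x^3 + 1571x^2 + 2707x + 1761
θ E_{2} Δ f = 160x^4 + 1224x^3 + 3142x^2 + 2707x
(2(θ ∘ E_{2} ∘ Δ)) f = 320x^4 + 2448x^3 + 6284x^2 + 5414x

the result is g(x) = 320x^4 + 2448x^3 + 6284x^2 + 5414x


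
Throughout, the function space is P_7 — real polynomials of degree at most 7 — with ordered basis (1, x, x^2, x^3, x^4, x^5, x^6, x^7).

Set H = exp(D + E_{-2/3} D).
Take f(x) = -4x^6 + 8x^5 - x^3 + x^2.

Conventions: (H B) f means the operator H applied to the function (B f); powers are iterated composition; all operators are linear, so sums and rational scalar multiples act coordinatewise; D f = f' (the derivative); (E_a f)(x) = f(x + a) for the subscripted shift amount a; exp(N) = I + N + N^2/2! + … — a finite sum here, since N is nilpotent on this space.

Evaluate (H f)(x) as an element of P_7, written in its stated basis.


g(x) = -4x^6 - 40x^5 - 80x^4 + (317/3)x^3 + (1555/9)x^2 - 132x - 916/81

order-1 term: -48x^5 + 160x^4 - (640/3)x^3 + (1546/9)x^2 - (568/9)x + 680/81
order-2 term: -240x^4 + 960x^3 - 1600x^2 + (12052/9)x - 11836/27
order-3 term: -640x^3 + 2560x^2 - 3840x + 6376/3
order-4 term: -960x^2 + 3200x - 8960/3
order-5 term: -768x + 1536
order-6 term: -256
the series for exp(D + E_{-2/3} D) f terminates at order 6
exp(D + E_{-2/3} D) f = -4x^6 - 40x^5 - 80x^4 + (317/3)x^3 + (1555/9)x^2 - 132x - 916/81


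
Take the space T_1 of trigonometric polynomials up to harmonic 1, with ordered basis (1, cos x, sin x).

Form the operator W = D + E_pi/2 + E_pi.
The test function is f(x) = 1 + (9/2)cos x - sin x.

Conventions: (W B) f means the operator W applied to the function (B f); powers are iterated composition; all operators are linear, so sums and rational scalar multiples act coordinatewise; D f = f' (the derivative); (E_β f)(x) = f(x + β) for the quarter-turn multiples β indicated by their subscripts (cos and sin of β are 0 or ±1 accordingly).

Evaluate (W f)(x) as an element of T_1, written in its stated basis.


D f = -cos x - (9/2)sin x
E_pi/2 f = 1 - cos x - (9/2)sin x
E_pi f = 1 - (9/2)cos x + sin x
(D + E_pi/2 + E_pi) f = 2 - (13/2)cos x - 8sin x

the result is g(x) = 2 - (13/2)cos x - 8sin x


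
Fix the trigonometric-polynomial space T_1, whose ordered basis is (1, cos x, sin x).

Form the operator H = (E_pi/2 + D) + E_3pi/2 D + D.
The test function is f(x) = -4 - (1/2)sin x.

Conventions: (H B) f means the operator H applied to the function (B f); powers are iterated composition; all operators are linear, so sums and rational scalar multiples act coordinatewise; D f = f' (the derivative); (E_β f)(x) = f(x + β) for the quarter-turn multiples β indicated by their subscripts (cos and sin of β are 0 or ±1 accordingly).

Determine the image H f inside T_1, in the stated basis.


the result is g(x) = -4 - (3/2)cos x - (1/2)sin x

E_pi/2 f = -4 - (1/2)cos x
D f = -(1/2)cos x
(E_pi/2 + D) f = -4 - cos x
D f = -(1/2)cos x
E_3pi/2 D f = -(1/2)sin x
D f = -(1/2)cos x
((E_pi/2 + D) + E_3pi/2 D + D) f = -4 - (3/2)cos x - (1/2)sin x


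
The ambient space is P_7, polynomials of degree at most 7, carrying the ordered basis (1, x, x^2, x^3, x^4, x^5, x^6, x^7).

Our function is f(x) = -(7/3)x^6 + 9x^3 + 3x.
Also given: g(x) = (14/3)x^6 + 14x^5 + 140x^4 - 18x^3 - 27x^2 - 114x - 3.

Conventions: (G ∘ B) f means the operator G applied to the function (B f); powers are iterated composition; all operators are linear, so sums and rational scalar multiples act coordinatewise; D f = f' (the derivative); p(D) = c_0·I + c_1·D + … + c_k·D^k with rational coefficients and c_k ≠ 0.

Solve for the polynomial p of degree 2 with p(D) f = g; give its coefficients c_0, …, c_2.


p(D) = -2·I − D − 2·D^2, i.e. c_0 = -2, c_1 = -1, c_2 = -2

D^0 f = -(7/3)x^6 + 9x^3 + 3x
D^1 f = -14x^5 + 27x^2 + 3
D^2 f = -70x^4 + 54x
matching coefficients of g against c_0 f + c_1 Df + … from the top degree down determines the c_i
solution: c_0 = -2, c_1 = -1, c_2 = -2


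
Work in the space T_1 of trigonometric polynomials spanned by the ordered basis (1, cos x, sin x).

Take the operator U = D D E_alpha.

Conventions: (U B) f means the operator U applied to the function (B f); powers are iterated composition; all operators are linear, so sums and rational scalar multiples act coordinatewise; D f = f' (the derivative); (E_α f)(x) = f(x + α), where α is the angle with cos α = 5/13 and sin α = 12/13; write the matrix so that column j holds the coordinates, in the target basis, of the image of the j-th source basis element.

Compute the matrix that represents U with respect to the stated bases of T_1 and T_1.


image of 1: 0
image of cos x: -(5/13)cos x + (12/13)sin x
image of sin x: -(12/13)cos x - (5/13)sin x
each image's coordinates form column j of the matrix

the matrix is [[0, 0, 0]; [0, -5/13, -12/13]; [0, 12/13, -5/13]] (rows listed top to bottom)


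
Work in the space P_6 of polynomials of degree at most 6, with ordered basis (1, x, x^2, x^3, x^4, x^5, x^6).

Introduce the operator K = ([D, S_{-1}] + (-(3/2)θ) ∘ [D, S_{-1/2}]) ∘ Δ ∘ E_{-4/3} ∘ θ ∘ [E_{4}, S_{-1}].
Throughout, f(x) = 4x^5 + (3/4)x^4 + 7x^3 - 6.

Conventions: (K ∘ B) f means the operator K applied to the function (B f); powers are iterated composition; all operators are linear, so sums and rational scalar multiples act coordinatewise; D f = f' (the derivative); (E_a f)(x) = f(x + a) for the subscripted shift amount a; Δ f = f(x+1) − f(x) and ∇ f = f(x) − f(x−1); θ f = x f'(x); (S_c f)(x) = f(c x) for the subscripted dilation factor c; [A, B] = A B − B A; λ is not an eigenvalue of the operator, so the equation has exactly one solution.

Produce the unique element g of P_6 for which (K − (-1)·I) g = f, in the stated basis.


the image equals g(x) = 4x^5 + (3/4)x^4 + 7x^3 - 6720x^2 - 11578x - 164930/3

write g with unknown coordinates in the stated basis and equate coefficients in (K − (-1)·I) g = f
solving from the highest basis element down gives g = 4x^5 + (3/4)x^4 + 7x^3 - 6720x^2 - 11578x - 164930/3
check: K g = 6720x^2 + 11578x + 164912/3
so K g − (-1)·g = 4x^5 + (3/4)x^4 + 7x^3 - 6 = f ✓


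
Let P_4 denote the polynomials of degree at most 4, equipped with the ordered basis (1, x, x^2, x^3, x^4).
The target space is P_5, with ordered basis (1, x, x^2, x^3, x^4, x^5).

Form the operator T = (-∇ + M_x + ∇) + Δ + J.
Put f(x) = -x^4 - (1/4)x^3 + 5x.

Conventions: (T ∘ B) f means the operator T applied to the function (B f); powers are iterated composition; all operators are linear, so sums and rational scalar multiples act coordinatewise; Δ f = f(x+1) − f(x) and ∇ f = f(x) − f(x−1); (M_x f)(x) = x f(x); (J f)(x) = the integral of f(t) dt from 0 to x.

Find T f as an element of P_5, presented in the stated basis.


∇ f = -4x^3 + (21/4)x^2 - (13/4)x + 23/4
(-∇) f = 4x^3 - (21/4)x^2 + (13/4)x - 23/4
M_x f = -x^5 - (1/4)x^4 + 5x^2
∇ f = -4x^3 + (21/4)x^2 - (13/4)x + 23/4
(-∇ + M_x + ∇) f = -x^5 - (1/4)x^4 + 5x^2
Δ f = -4x^3 - (27/4)x^2 - (19/4)x + 15/4
J f = -(1/5)x^5 - (1/16)x^4 + (5/2)x^2
((-∇ + M_x + ∇) + Δ + J) f = -(6/5)x^5 - (5/16)x^4 - 4x^3 + (3/4)x^2 - (19/4)x + 15/4

the image equals g(x) = -(6/5)x^5 - (5/16)x^4 - 4x^3 + (3/4)x^2 - (19/4)x + 15/4
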